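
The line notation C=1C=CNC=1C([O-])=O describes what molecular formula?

Heavy atoms from the SMILES: 5 C, 1 N, 2 O.
Implicit hydrogens by atom environment:
  3 × C (aromatic): 1 H each → 3
  1 × C (aromatic): no H
  1 × C: no H
  1 × N (aromatic): 1 H
  1 × O: no H
  1 × O (charge -1): no H
  Total hydrogens = 4.
Net charge -1.
Molecular formula: C5H4NO2-

C5H4NO2-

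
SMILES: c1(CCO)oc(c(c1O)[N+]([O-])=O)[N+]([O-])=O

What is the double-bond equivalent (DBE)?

Molecular formula from the SMILES: C6H6N2O7.
DoU = (2C + 2 + N − H − X)/2 = (2·6 + 2 + 2 − 6 − 0)/2 = 10/2 = 5.
(Structurally: 1 ring(s) + 4 π bond(s) = 5.)

5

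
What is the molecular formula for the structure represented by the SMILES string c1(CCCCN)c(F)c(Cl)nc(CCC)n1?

C11H17ClFN3

Heavy atoms from the SMILES: 11 C, 1 Cl, 1 F, 3 N.
Implicit hydrogens by atom environment:
  6 × C: 2 H each → 12
  4 × C (aromatic): no H
  2 × N (aromatic): no H
  1 × C: 3 H
  1 × Cl: no H
  1 × F: no H
  1 × N: 2 H
  Total hydrogens = 17.
Molecular formula: C11H17ClFN3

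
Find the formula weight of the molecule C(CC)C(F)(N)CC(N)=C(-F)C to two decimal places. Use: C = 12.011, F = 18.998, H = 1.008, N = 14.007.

Molecular formula: C8H16F2N2.
M = 8×12.011 + 2×18.998 + 16×1.008 + 2×14.007 = 178.23 g/mol.

178.23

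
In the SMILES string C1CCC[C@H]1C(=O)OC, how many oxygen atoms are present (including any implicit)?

The symbol for oxygen appears 2 times in the SMILES.

2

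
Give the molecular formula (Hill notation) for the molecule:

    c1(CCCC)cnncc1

Heavy atoms from the SMILES: 8 C, 2 N.
Implicit hydrogens by atom environment:
  3 × C: 2 H each → 6
  3 × C (aromatic): 1 H each → 3
  2 × N (aromatic): no H
  1 × C: 3 H
  1 × C (aromatic): no H
  Total hydrogens = 12.
Molecular formula: C8H12N2

C8H12N2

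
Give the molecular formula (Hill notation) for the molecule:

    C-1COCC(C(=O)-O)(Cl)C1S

Heavy atoms from the SMILES: 6 C, 1 Cl, 3 O, 1 S.
Implicit hydrogens by atom environment:
  3 × C: 2 H each → 6
  2 × C: no H
  2 × O: no H
  1 × C: 1 H
  1 × Cl: no H
  1 × O: 1 H
  1 × S: 1 H
  Total hydrogens = 9.
Molecular formula: C6H9ClO3S

C6H9ClO3S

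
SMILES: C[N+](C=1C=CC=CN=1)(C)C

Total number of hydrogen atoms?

13

Hydrogens are implicit in SMILES; fill each atom to its normal valence:
  4 × C (aromatic): 1 H each → 4
  3 × C: 3 H each → 9
  1 × C (aromatic): no H
  1 × N (aromatic): no H
  1 × N (charge +1): no H
  Total hydrogens = 13.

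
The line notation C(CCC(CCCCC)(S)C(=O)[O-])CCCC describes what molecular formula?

Heavy atoms from the SMILES: 14 C, 2 O, 1 S.
Implicit hydrogens by atom environment:
  10 × C: 2 H each → 20
  2 × C: 3 H each → 6
  2 × C: no H
  1 × O: no H
  1 × O (charge -1): no H
  1 × S: 1 H
  Total hydrogens = 27.
Net charge -1.
Molecular formula: C14H27O2S-

C14H27O2S-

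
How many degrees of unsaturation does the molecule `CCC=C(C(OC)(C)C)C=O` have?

2

Molecular formula from the SMILES: C9H16O2.
DoU = (2C + 2 + N − H − X)/2 = (2·9 + 2 + 0 − 16 − 0)/2 = 4/2 = 2.
(Structurally: 0 ring(s) + 2 π bond(s) = 2.)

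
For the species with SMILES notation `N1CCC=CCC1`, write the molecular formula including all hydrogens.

Heavy atoms from the SMILES: 6 C, 1 N.
Implicit hydrogens by atom environment:
  4 × C: 2 H each → 8
  2 × C: 1 H each → 2
  1 × N: 1 H
  Total hydrogens = 11.
Molecular formula: C6H11N

C6H11N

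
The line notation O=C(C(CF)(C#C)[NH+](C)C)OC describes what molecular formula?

Heavy atoms from the SMILES: 8 C, 1 F, 1 N, 2 O.
Implicit hydrogens by atom environment:
  3 × C: 3 H each → 9
  3 × C: no H
  2 × O: no H
  1 × C: 2 H
  1 × C: 1 H
  1 × F: no H
  1 × N (charge +1): 1 H
  Total hydrogens = 13.
Net charge +1.
Molecular formula: C8H13FNO2+

C8H13FNO2+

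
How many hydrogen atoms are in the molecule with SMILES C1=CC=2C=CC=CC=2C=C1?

Hydrogens are implicit in SMILES; fill each atom to its normal valence:
  8 × C (aromatic): 1 H each → 8
  2 × C (aromatic): no H
  Total hydrogens = 8.

8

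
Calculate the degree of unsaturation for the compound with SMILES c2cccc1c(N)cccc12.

7

Molecular formula from the SMILES: C10H9N.
DoU = (2C + 2 + N − H − X)/2 = (2·10 + 2 + 1 − 9 − 0)/2 = 14/2 = 7.
(Structurally: 2 ring(s) + 5 π bond(s) = 7.)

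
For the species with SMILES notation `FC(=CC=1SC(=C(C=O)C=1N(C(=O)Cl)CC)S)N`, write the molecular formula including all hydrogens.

Heavy atoms from the SMILES: 10 C, 1 Cl, 1 F, 2 N, 2 O, 2 S.
Implicit hydrogens by atom environment:
  4 × C (aromatic): no H
  2 × C: 1 H each → 2
  2 × C: no H
  2 × O: no H
  1 × C: 3 H
  1 × C: 2 H
  1 × Cl: no H
  1 × F: no H
  1 × N: 2 H
  1 × N: no H
  1 × S: 1 H
  1 × S (aromatic): no H
  Total hydrogens = 10.
Molecular formula: C10H10ClFN2O2S2

C10H10ClFN2O2S2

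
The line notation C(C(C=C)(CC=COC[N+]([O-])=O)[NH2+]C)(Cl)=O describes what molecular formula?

C9H14ClN2O4+

Heavy atoms from the SMILES: 9 C, 1 Cl, 2 N, 4 O.
Implicit hydrogens by atom environment:
  3 × C: 2 H each → 6
  3 × C: 1 H each → 3
  3 × O: no H
  2 × C: no H
  1 × C: 3 H
  1 × Cl: no H
  1 × N (charge +1): 2 H
  1 × N (charge +1): no H
  1 × O (charge -1): no H
  Total hydrogens = 14.
Net charge +1.
Molecular formula: C9H14ClN2O4+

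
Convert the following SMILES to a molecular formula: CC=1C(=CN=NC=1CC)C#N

C8H9N3

Heavy atoms from the SMILES: 8 C, 3 N.
Implicit hydrogens by atom environment:
  3 × C (aromatic): no H
  2 × C: 3 H each → 6
  2 × N (aromatic): no H
  1 × C: 2 H
  1 × C (aromatic): 1 H
  1 × C: no H
  1 × N: no H
  Total hydrogens = 9.
Molecular formula: C8H9N3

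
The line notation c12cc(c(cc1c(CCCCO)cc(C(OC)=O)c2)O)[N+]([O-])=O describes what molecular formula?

C16H17NO6

Heavy atoms from the SMILES: 16 C, 1 N, 6 O.
Implicit hydrogens by atom environment:
  6 × C (aromatic): no H
  4 × C: 2 H each → 8
  4 × C (aromatic): 1 H each → 4
  3 × O: no H
  2 × O: 1 H each → 2
  1 × C: 3 H
  1 × C: no H
  1 × N (charge +1): no H
  1 × O (charge -1): no H
  Total hydrogens = 17.
Molecular formula: C16H17NO6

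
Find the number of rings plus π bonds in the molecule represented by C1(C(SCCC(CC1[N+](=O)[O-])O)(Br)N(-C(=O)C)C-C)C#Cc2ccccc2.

9

Molecular formula from the SMILES: C19H23BrN2O4S.
DoU = (2C + 2 + N − H − X)/2 = (2·19 + 2 + 2 − 23 − 1)/2 = 18/2 = 9.
(Structurally: 2 ring(s) + 7 π bond(s) = 9.)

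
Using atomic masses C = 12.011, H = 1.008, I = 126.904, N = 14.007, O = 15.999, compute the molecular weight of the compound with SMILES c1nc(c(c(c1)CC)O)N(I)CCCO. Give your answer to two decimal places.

322.15

Molecular formula: C10H15IN2O2.
M = 10×12.011 + 15×1.008 + 1×126.904 + 2×14.007 + 2×15.999 = 322.15 g/mol.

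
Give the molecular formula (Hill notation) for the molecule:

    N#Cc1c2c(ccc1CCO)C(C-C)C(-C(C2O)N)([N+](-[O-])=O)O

Heavy atoms from the SMILES: 15 C, 3 N, 5 O.
Implicit hydrogens by atom environment:
  4 × C (aromatic): no H
  3 × C: 2 H each → 6
  3 × C: 1 H each → 3
  3 × O: 1 H each → 3
  2 × C (aromatic): 1 H each → 2
  2 × C: no H
  1 × C: 3 H
  1 × N: 2 H
  1 × N: no H
  1 × N (charge +1): no H
  1 × O: no H
  1 × O (charge -1): no H
  Total hydrogens = 19.
Molecular formula: C15H19N3O5

C15H19N3O5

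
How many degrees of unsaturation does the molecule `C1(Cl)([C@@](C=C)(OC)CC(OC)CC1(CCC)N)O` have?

2

Molecular formula from the SMILES: C13H24ClNO3.
DoU = (2C + 2 + N − H − X)/2 = (2·13 + 2 + 1 − 24 − 1)/2 = 4/2 = 2.
(Structurally: 1 ring(s) + 1 π bond(s) = 2.)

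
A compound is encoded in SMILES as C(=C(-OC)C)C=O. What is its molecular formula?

C5H8O2

Heavy atoms from the SMILES: 5 C, 2 O.
Implicit hydrogens by atom environment:
  2 × C: 3 H each → 6
  2 × C: 1 H each → 2
  2 × O: no H
  1 × C: no H
  Total hydrogens = 8.
Molecular formula: C5H8O2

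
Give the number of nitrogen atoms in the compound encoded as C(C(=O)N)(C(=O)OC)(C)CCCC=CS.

1

The symbol for nitrogen appears 1 time in the SMILES.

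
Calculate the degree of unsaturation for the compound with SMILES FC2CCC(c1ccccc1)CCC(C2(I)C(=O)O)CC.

6

Molecular formula from the SMILES: C17H22FIO2.
DoU = (2C + 2 + N − H − X)/2 = (2·17 + 2 + 0 − 22 − 2)/2 = 12/2 = 6.
(Structurally: 2 ring(s) + 4 π bond(s) = 6.)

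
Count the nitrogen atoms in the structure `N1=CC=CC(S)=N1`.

The symbol for nitrogen appears 2 times in the SMILES.

2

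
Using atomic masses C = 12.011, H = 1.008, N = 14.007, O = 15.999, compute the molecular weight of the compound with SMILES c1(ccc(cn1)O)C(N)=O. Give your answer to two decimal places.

138.13

Molecular formula: C6H6N2O2.
M = 6×12.011 + 6×1.008 + 2×14.007 + 2×15.999 = 138.13 g/mol.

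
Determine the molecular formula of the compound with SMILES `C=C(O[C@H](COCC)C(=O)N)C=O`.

C8H13NO4

Heavy atoms from the SMILES: 8 C, 1 N, 4 O.
Implicit hydrogens by atom environment:
  4 × O: no H
  3 × C: 2 H each → 6
  2 × C: 1 H each → 2
  2 × C: no H
  1 × C: 3 H
  1 × N: 2 H
  Total hydrogens = 13.
Molecular formula: C8H13NO4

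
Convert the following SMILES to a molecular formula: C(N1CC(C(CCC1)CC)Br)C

Heavy atoms from the SMILES: 1 Br, 10 C, 1 N.
Implicit hydrogens by atom environment:
  6 × C: 2 H each → 12
  2 × C: 3 H each → 6
  2 × C: 1 H each → 2
  1 × Br: no H
  1 × N: no H
  Total hydrogens = 20.
Molecular formula: C10H20BrN

C10H20BrN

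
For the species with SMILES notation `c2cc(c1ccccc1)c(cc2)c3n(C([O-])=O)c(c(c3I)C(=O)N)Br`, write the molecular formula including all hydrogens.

Heavy atoms from the SMILES: 1 Br, 18 C, 1 I, 2 N, 3 O.
Implicit hydrogens by atom environment:
  9 × C (aromatic): 1 H each → 9
  7 × C (aromatic): no H
  2 × C: no H
  2 × O: no H
  1 × Br: no H
  1 × I: no H
  1 × N: 2 H
  1 × N (aromatic): no H
  1 × O (charge -1): no H
  Total hydrogens = 11.
Net charge -1.
Molecular formula: C18H11BrIN2O3-

C18H11BrIN2O3-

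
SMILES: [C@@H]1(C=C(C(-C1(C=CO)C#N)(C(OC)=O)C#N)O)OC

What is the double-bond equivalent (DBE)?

Molecular formula from the SMILES: C12H12N2O5.
DoU = (2C + 2 + N − H − X)/2 = (2·12 + 2 + 2 − 12 − 0)/2 = 16/2 = 8.
(Structurally: 1 ring(s) + 7 π bond(s) = 8.)

8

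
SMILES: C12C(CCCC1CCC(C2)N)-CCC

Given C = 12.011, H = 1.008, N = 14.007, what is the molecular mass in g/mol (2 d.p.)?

Molecular formula: C13H25N.
M = 13×12.011 + 25×1.008 + 1×14.007 = 195.35 g/mol.

195.35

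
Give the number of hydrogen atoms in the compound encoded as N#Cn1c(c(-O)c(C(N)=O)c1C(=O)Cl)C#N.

3

Hydrogens are implicit in SMILES; fill each atom to its normal valence:
  4 × C (aromatic): no H
  4 × C: no H
  2 × N: no H
  2 × O: no H
  1 × Cl: no H
  1 × N: 2 H
  1 × N (aromatic): no H
  1 × O: 1 H
  Total hydrogens = 3.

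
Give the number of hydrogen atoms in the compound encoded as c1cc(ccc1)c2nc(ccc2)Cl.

8

Hydrogens are implicit in SMILES; fill each atom to its normal valence:
  8 × C (aromatic): 1 H each → 8
  3 × C (aromatic): no H
  1 × Cl: no H
  1 × N (aromatic): no H
  Total hydrogens = 8.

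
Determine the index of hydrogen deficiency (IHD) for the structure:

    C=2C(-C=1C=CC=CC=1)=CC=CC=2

8

Molecular formula from the SMILES: C12H10.
DoU = (2C + 2 + N − H − X)/2 = (2·12 + 2 + 0 − 10 − 0)/2 = 16/2 = 8.
(Structurally: 2 ring(s) + 6 π bond(s) = 8.)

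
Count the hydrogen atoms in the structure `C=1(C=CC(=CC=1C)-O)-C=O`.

Hydrogens are implicit in SMILES; fill each atom to its normal valence:
  3 × C (aromatic): 1 H each → 3
  3 × C (aromatic): no H
  1 × C: 3 H
  1 × C: 1 H
  1 × O: 1 H
  1 × O: no H
  Total hydrogens = 8.

8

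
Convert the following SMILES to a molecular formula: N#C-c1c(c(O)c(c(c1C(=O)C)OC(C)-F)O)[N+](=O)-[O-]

Heavy atoms from the SMILES: 11 C, 1 F, 2 N, 6 O.
Implicit hydrogens by atom environment:
  6 × C (aromatic): no H
  3 × O: no H
  2 × C: 3 H each → 6
  2 × C: no H
  2 × O: 1 H each → 2
  1 × C: 1 H
  1 × F: no H
  1 × N (charge +1): no H
  1 × N: no H
  1 × O (charge -1): no H
  Total hydrogens = 9.
Molecular formula: C11H9FN2O6

C11H9FN2O6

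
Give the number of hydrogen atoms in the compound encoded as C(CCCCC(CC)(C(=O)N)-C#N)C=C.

Hydrogens are implicit in SMILES; fill each atom to its normal valence:
  7 × C: 2 H each → 14
  3 × C: no H
  1 × C: 3 H
  1 × C: 1 H
  1 × N: 2 H
  1 × N: no H
  1 × O: no H
  Total hydrogens = 20.

20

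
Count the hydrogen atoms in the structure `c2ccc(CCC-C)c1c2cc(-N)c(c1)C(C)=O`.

19

Hydrogens are implicit in SMILES; fill each atom to its normal valence:
  5 × C (aromatic): 1 H each → 5
  5 × C (aromatic): no H
  3 × C: 2 H each → 6
  2 × C: 3 H each → 6
  1 × C: no H
  1 × N: 2 H
  1 × O: no H
  Total hydrogens = 19.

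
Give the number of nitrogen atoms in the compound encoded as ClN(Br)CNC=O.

The symbol for nitrogen appears 2 times in the SMILES.

2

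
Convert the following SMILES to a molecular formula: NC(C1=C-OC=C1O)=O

C5H5NO3

Heavy atoms from the SMILES: 5 C, 1 N, 3 O.
Implicit hydrogens by atom environment:
  2 × C (aromatic): 1 H each → 2
  2 × C (aromatic): no H
  1 × C: no H
  1 × N: 2 H
  1 × O: 1 H
  1 × O (aromatic): no H
  1 × O: no H
  Total hydrogens = 5.
Molecular formula: C5H5NO3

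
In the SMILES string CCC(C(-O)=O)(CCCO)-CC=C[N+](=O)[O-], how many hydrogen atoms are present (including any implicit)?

Hydrogens are implicit in SMILES; fill each atom to its normal valence:
  5 × C: 2 H each → 10
  2 × C: 1 H each → 2
  2 × C: no H
  2 × O: 1 H each → 2
  2 × O: no H
  1 × C: 3 H
  1 × N (charge +1): no H
  1 × O (charge -1): no H
  Total hydrogens = 17.

17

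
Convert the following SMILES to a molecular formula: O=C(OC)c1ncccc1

Heavy atoms from the SMILES: 7 C, 1 N, 2 O.
Implicit hydrogens by atom environment:
  4 × C (aromatic): 1 H each → 4
  2 × O: no H
  1 × C: 3 H
  1 × C (aromatic): no H
  1 × C: no H
  1 × N (aromatic): no H
  Total hydrogens = 7.
Molecular formula: C7H7NO2

C7H7NO2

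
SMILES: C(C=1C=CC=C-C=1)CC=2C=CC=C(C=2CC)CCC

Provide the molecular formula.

C19H24

Heavy atoms from the SMILES: 19 C.
Implicit hydrogens by atom environment:
  8 × C (aromatic): 1 H each → 8
  5 × C: 2 H each → 10
  4 × C (aromatic): no H
  2 × C: 3 H each → 6
  Total hydrogens = 24.
Molecular formula: C19H24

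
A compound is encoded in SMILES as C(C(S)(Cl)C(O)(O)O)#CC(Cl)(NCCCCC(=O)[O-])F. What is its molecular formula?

Heavy atoms from the SMILES: 10 C, 2 Cl, 1 F, 1 N, 5 O, 1 S.
Implicit hydrogens by atom environment:
  6 × C: no H
  4 × C: 2 H each → 8
  3 × O: 1 H each → 3
  2 × Cl: no H
  1 × F: no H
  1 × N: 1 H
  1 × O: no H
  1 × O (charge -1): no H
  1 × S: 1 H
  Total hydrogens = 13.
Net charge -1.
Molecular formula: C10H13Cl2FNO5S-

C10H13Cl2FNO5S-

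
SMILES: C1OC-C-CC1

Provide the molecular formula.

Heavy atoms from the SMILES: 5 C, 1 O.
Implicit hydrogens by atom environment:
  5 × C: 2 H each → 10
  1 × O: no H
  Total hydrogens = 10.
Molecular formula: C5H10O

C5H10O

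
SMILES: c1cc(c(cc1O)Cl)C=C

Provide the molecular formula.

C8H7ClO

Heavy atoms from the SMILES: 8 C, 1 Cl, 1 O.
Implicit hydrogens by atom environment:
  3 × C (aromatic): 1 H each → 3
  3 × C (aromatic): no H
  1 × C: 2 H
  1 × C: 1 H
  1 × Cl: no H
  1 × O: 1 H
  Total hydrogens = 7.
Molecular formula: C8H7ClO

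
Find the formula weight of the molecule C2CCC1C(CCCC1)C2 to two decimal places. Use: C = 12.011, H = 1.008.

138.25

Molecular formula: C10H18.
M = 10×12.011 + 18×1.008 = 138.25 g/mol.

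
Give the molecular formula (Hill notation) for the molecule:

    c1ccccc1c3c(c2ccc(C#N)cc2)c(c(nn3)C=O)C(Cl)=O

Heavy atoms from the SMILES: 19 C, 1 Cl, 3 N, 2 O.
Implicit hydrogens by atom environment:
  9 × C (aromatic): 1 H each → 9
  7 × C (aromatic): no H
  2 × C: no H
  2 × N (aromatic): no H
  2 × O: no H
  1 × C: 1 H
  1 × Cl: no H
  1 × N: no H
  Total hydrogens = 10.
Molecular formula: C19H10ClN3O2

C19H10ClN3O2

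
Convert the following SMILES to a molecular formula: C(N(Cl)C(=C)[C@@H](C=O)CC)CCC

Heavy atoms from the SMILES: 10 C, 1 Cl, 1 N, 1 O.
Implicit hydrogens by atom environment:
  5 × C: 2 H each → 10
  2 × C: 3 H each → 6
  2 × C: 1 H each → 2
  1 × C: no H
  1 × Cl: no H
  1 × N: no H
  1 × O: no H
  Total hydrogens = 18.
Molecular formula: C10H18ClNO

C10H18ClNO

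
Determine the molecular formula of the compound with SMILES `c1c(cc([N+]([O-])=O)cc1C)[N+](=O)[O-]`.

C7H6N2O4

Heavy atoms from the SMILES: 7 C, 2 N, 4 O.
Implicit hydrogens by atom environment:
  3 × C (aromatic): 1 H each → 3
  3 × C (aromatic): no H
  2 × N (charge +1): no H
  2 × O: no H
  2 × O (charge -1): no H
  1 × C: 3 H
  Total hydrogens = 6.
Molecular formula: C7H6N2O4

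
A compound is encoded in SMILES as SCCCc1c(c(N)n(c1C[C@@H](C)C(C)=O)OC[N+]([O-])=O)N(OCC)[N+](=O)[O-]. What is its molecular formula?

Heavy atoms from the SMILES: 15 C, 5 N, 7 O, 1 S.
Implicit hydrogens by atom environment:
  6 × C: 2 H each → 12
  5 × O: no H
  4 × C (aromatic): no H
  3 × C: 3 H each → 9
  2 × N (charge +1): no H
  2 × O (charge -1): no H
  1 × C: 1 H
  1 × C: no H
  1 × N: 2 H
  1 × N (aromatic): no H
  1 × N: no H
  1 × S: 1 H
  Total hydrogens = 25.
Molecular formula: C15H25N5O7S

C15H25N5O7S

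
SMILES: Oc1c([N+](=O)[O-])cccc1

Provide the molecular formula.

C6H5NO3

Heavy atoms from the SMILES: 6 C, 1 N, 3 O.
Implicit hydrogens by atom environment:
  4 × C (aromatic): 1 H each → 4
  2 × C (aromatic): no H
  1 × N (charge +1): no H
  1 × O: 1 H
  1 × O: no H
  1 × O (charge -1): no H
  Total hydrogens = 5.
Molecular formula: C6H5NO3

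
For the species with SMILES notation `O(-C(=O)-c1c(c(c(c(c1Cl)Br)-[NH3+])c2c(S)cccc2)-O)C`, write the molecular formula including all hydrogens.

C14H12BrClNO3S+

Heavy atoms from the SMILES: 1 Br, 14 C, 1 Cl, 1 N, 3 O, 1 S.
Implicit hydrogens by atom environment:
  8 × C (aromatic): no H
  4 × C (aromatic): 1 H each → 4
  2 × O: no H
  1 × Br: no H
  1 × C: 3 H
  1 × C: no H
  1 × Cl: no H
  1 × N (charge +1): 3 H
  1 × O: 1 H
  1 × S: 1 H
  Total hydrogens = 12.
Net charge +1.
Molecular formula: C14H12BrClNO3S+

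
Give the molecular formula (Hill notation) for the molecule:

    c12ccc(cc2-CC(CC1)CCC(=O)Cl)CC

Heavy atoms from the SMILES: 15 C, 1 Cl, 1 O.
Implicit hydrogens by atom environment:
  6 × C: 2 H each → 12
  3 × C (aromatic): 1 H each → 3
  3 × C (aromatic): no H
  1 × C: 3 H
  1 × C: 1 H
  1 × C: no H
  1 × Cl: no H
  1 × O: no H
  Total hydrogens = 19.
Molecular formula: C15H19ClO

C15H19ClO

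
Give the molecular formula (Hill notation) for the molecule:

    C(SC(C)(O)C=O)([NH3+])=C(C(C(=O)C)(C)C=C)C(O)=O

C12H18NO5S+

Heavy atoms from the SMILES: 12 C, 1 N, 5 O, 1 S.
Implicit hydrogens by atom environment:
  6 × C: no H
  3 × C: 3 H each → 9
  3 × O: no H
  2 × C: 1 H each → 2
  2 × O: 1 H each → 2
  1 × C: 2 H
  1 × N (charge +1): 3 H
  1 × S: no H
  Total hydrogens = 18.
Net charge +1.
Molecular formula: C12H18NO5S+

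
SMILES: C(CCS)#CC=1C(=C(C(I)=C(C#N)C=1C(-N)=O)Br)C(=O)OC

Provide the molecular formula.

Heavy atoms from the SMILES: 1 Br, 14 C, 1 I, 2 N, 3 O, 1 S.
Implicit hydrogens by atom environment:
  6 × C (aromatic): no H
  5 × C: no H
  3 × O: no H
  2 × C: 2 H each → 4
  1 × Br: no H
  1 × C: 3 H
  1 × I: no H
  1 × N: 2 H
  1 × N: no H
  1 × S: 1 H
  Total hydrogens = 10.
Molecular formula: C14H10BrIN2O3S

C14H10BrIN2O3S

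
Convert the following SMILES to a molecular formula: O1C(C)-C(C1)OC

Heavy atoms from the SMILES: 5 C, 2 O.
Implicit hydrogens by atom environment:
  2 × C: 3 H each → 6
  2 × C: 1 H each → 2
  2 × O: no H
  1 × C: 2 H
  Total hydrogens = 10.
Molecular formula: C5H10O2

C5H10O2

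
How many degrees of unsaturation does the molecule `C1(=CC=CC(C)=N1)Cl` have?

4

Molecular formula from the SMILES: C6H6ClN.
DoU = (2C + 2 + N − H − X)/2 = (2·6 + 2 + 1 − 6 − 1)/2 = 8/2 = 4.
(Structurally: 1 ring(s) + 3 π bond(s) = 4.)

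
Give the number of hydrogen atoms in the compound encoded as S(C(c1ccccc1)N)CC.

Hydrogens are implicit in SMILES; fill each atom to its normal valence:
  5 × C (aromatic): 1 H each → 5
  1 × C: 3 H
  1 × C: 2 H
  1 × C: 1 H
  1 × C (aromatic): no H
  1 × N: 2 H
  1 × S: no H
  Total hydrogens = 13.

13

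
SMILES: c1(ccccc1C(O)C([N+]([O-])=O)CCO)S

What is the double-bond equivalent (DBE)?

5

Molecular formula from the SMILES: C10H13NO4S.
DoU = (2C + 2 + N − H − X)/2 = (2·10 + 2 + 1 − 13 − 0)/2 = 10/2 = 5.
(Structurally: 1 ring(s) + 4 π bond(s) = 5.)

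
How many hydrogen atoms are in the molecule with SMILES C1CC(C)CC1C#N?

Hydrogens are implicit in SMILES; fill each atom to its normal valence:
  3 × C: 2 H each → 6
  2 × C: 1 H each → 2
  1 × C: 3 H
  1 × C: no H
  1 × N: no H
  Total hydrogens = 11.

11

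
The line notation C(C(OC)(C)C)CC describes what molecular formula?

Heavy atoms from the SMILES: 7 C, 1 O.
Implicit hydrogens by atom environment:
  4 × C: 3 H each → 12
  2 × C: 2 H each → 4
  1 × C: no H
  1 × O: no H
  Total hydrogens = 16.
Molecular formula: C7H16O

C7H16O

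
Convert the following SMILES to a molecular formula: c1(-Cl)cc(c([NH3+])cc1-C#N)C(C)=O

C9H8ClN2O+

Heavy atoms from the SMILES: 9 C, 1 Cl, 2 N, 1 O.
Implicit hydrogens by atom environment:
  4 × C (aromatic): no H
  2 × C (aromatic): 1 H each → 2
  2 × C: no H
  1 × C: 3 H
  1 × Cl: no H
  1 × N (charge +1): 3 H
  1 × N: no H
  1 × O: no H
  Total hydrogens = 8.
Net charge +1.
Molecular formula: C9H8ClN2O+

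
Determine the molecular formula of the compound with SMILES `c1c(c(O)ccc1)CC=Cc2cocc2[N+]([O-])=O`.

C13H11NO4

Heavy atoms from the SMILES: 13 C, 1 N, 4 O.
Implicit hydrogens by atom environment:
  6 × C (aromatic): 1 H each → 6
  4 × C (aromatic): no H
  2 × C: 1 H each → 2
  1 × C: 2 H
  1 × N (charge +1): no H
  1 × O: 1 H
  1 × O (aromatic): no H
  1 × O: no H
  1 × O (charge -1): no H
  Total hydrogens = 11.
Molecular formula: C13H11NO4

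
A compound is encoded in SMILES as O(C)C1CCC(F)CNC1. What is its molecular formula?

C7H14FNO

Heavy atoms from the SMILES: 7 C, 1 F, 1 N, 1 O.
Implicit hydrogens by atom environment:
  4 × C: 2 H each → 8
  2 × C: 1 H each → 2
  1 × C: 3 H
  1 × F: no H
  1 × N: 1 H
  1 × O: no H
  Total hydrogens = 14.
Molecular formula: C7H14FNO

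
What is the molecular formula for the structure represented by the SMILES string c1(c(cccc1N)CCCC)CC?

Heavy atoms from the SMILES: 12 C, 1 N.
Implicit hydrogens by atom environment:
  4 × C: 2 H each → 8
  3 × C (aromatic): 1 H each → 3
  3 × C (aromatic): no H
  2 × C: 3 H each → 6
  1 × N: 2 H
  Total hydrogens = 19.
Molecular formula: C12H19N

C12H19N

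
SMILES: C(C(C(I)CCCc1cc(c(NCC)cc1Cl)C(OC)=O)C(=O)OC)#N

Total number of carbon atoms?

The symbol for carbon appears 18 times in the SMILES. Lowercase c denotes aromatic carbon and counts toward C.

18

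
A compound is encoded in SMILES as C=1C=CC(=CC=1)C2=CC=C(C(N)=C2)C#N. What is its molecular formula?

C13H10N2

Heavy atoms from the SMILES: 13 C, 2 N.
Implicit hydrogens by atom environment:
  8 × C (aromatic): 1 H each → 8
  4 × C (aromatic): no H
  1 × C: no H
  1 × N: 2 H
  1 × N: no H
  Total hydrogens = 10.
Molecular formula: C13H10N2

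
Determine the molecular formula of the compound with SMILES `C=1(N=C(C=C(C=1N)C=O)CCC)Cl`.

Heavy atoms from the SMILES: 9 C, 1 Cl, 2 N, 1 O.
Implicit hydrogens by atom environment:
  4 × C (aromatic): no H
  2 × C: 2 H each → 4
  1 × C: 3 H
  1 × C (aromatic): 1 H
  1 × C: 1 H
  1 × Cl: no H
  1 × N: 2 H
  1 × N (aromatic): no H
  1 × O: no H
  Total hydrogens = 11.
Molecular formula: C9H11ClN2O

C9H11ClN2O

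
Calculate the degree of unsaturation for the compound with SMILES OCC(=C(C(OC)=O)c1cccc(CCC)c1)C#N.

Molecular formula from the SMILES: C15H17NO3.
DoU = (2C + 2 + N − H − X)/2 = (2·15 + 2 + 1 − 17 − 0)/2 = 16/2 = 8.
(Structurally: 1 ring(s) + 7 π bond(s) = 8.)

8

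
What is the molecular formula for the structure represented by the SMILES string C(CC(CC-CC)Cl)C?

C8H17Cl

Heavy atoms from the SMILES: 8 C, 1 Cl.
Implicit hydrogens by atom environment:
  5 × C: 2 H each → 10
  2 × C: 3 H each → 6
  1 × C: 1 H
  1 × Cl: no H
  Total hydrogens = 17.
Molecular formula: C8H17Cl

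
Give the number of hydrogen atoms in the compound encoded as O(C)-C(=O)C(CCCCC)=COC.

18

Hydrogens are implicit in SMILES; fill each atom to its normal valence:
  4 × C: 2 H each → 8
  3 × C: 3 H each → 9
  3 × O: no H
  2 × C: no H
  1 × C: 1 H
  Total hydrogens = 18.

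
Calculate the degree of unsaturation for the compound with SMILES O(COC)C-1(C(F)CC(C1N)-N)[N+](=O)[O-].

2

Molecular formula from the SMILES: C7H14FN3O4.
DoU = (2C + 2 + N − H − X)/2 = (2·7 + 2 + 3 − 14 − 1)/2 = 4/2 = 2.
(Structurally: 1 ring(s) + 1 π bond(s) = 2.)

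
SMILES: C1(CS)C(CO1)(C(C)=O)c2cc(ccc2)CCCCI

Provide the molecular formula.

C16H21IO2S

Heavy atoms from the SMILES: 16 C, 1 I, 2 O, 1 S.
Implicit hydrogens by atom environment:
  6 × C: 2 H each → 12
  4 × C (aromatic): 1 H each → 4
  2 × C: no H
  2 × C (aromatic): no H
  2 × O: no H
  1 × C: 3 H
  1 × C: 1 H
  1 × I: no H
  1 × S: 1 H
  Total hydrogens = 21.
Molecular formula: C16H21IO2S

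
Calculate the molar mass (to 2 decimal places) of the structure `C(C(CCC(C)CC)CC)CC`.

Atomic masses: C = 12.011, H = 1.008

170.34

Molecular formula: C12H26.
M = 12×12.011 + 26×1.008 = 170.34 g/mol.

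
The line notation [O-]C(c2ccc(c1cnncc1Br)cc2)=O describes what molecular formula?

C11H6BrN2O2-

Heavy atoms from the SMILES: 1 Br, 11 C, 2 N, 2 O.
Implicit hydrogens by atom environment:
  6 × C (aromatic): 1 H each → 6
  4 × C (aromatic): no H
  2 × N (aromatic): no H
  1 × Br: no H
  1 × C: no H
  1 × O: no H
  1 × O (charge -1): no H
  Total hydrogens = 6.
Net charge -1.
Molecular formula: C11H6BrN2O2-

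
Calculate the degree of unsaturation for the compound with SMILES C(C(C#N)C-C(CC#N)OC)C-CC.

4

Molecular formula from the SMILES: C11H18N2O.
DoU = (2C + 2 + N − H − X)/2 = (2·11 + 2 + 2 − 18 − 0)/2 = 8/2 = 4.
(Structurally: 0 ring(s) + 4 π bond(s) = 4.)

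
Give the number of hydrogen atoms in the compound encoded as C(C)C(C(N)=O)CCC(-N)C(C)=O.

Hydrogens are implicit in SMILES; fill each atom to its normal valence:
  3 × C: 2 H each → 6
  2 × C: 3 H each → 6
  2 × C: 1 H each → 2
  2 × C: no H
  2 × N: 2 H each → 4
  2 × O: no H
  Total hydrogens = 18.

18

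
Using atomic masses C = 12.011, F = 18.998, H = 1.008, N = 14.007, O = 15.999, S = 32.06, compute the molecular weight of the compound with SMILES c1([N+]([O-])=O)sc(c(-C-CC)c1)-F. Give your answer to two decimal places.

Molecular formula: C7H8FNO2S.
M = 7×12.011 + 1×18.998 + 8×1.008 + 1×14.007 + 2×15.999 + 1×32.06 = 189.20 g/mol.

189.20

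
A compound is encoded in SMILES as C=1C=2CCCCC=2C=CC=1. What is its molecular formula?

C10H12

Heavy atoms from the SMILES: 10 C.
Implicit hydrogens by atom environment:
  4 × C: 2 H each → 8
  4 × C (aromatic): 1 H each → 4
  2 × C (aromatic): no H
  Total hydrogens = 12.
Molecular formula: C10H12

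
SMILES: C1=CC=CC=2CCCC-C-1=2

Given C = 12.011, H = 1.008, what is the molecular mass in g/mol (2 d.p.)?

Molecular formula: C10H12.
M = 10×12.011 + 12×1.008 = 132.21 g/mol.

132.21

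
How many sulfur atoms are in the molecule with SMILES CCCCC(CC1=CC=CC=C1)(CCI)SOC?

The symbol for sulfur appears 1 time in the SMILES.

1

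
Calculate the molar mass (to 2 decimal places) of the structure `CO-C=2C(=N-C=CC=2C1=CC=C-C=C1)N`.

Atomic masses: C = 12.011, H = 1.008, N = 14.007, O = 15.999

Molecular formula: C12H12N2O.
M = 12×12.011 + 12×1.008 + 2×14.007 + 1×15.999 = 200.24 g/mol.

200.24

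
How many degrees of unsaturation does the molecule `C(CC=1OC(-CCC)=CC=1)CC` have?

Molecular formula from the SMILES: C11H18O.
DoU = (2C + 2 + N − H − X)/2 = (2·11 + 2 + 0 − 18 − 0)/2 = 6/2 = 3.
(Structurally: 1 ring(s) + 2 π bond(s) = 3.)

3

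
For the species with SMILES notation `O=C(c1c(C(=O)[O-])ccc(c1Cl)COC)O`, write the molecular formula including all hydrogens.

C10H8ClO5-

Heavy atoms from the SMILES: 10 C, 1 Cl, 5 O.
Implicit hydrogens by atom environment:
  4 × C (aromatic): no H
  3 × O: no H
  2 × C (aromatic): 1 H each → 2
  2 × C: no H
  1 × C: 3 H
  1 × C: 2 H
  1 × Cl: no H
  1 × O: 1 H
  1 × O (charge -1): no H
  Total hydrogens = 8.
Net charge -1.
Molecular formula: C10H8ClO5-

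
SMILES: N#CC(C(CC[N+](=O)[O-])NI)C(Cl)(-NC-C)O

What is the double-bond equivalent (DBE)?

3

Molecular formula from the SMILES: C8H14ClIN4O3.
DoU = (2C + 2 + N − H − X)/2 = (2·8 + 2 + 4 − 14 − 2)/2 = 6/2 = 3.
(Structurally: 0 ring(s) + 3 π bond(s) = 3.)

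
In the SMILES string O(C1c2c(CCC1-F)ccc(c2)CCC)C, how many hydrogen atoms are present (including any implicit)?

19

Hydrogens are implicit in SMILES; fill each atom to its normal valence:
  4 × C: 2 H each → 8
  3 × C (aromatic): 1 H each → 3
  3 × C (aromatic): no H
  2 × C: 3 H each → 6
  2 × C: 1 H each → 2
  1 × F: no H
  1 × O: no H
  Total hydrogens = 19.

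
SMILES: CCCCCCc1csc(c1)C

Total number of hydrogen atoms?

18

Hydrogens are implicit in SMILES; fill each atom to its normal valence:
  5 × C: 2 H each → 10
  2 × C: 3 H each → 6
  2 × C (aromatic): 1 H each → 2
  2 × C (aromatic): no H
  1 × S (aromatic): no H
  Total hydrogens = 18.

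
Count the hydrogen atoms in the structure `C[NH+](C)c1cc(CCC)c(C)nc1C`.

21

Hydrogens are implicit in SMILES; fill each atom to its normal valence:
  5 × C: 3 H each → 15
  4 × C (aromatic): no H
  2 × C: 2 H each → 4
  1 × C (aromatic): 1 H
  1 × N (charge +1): 1 H
  1 × N (aromatic): no H
  Total hydrogens = 21.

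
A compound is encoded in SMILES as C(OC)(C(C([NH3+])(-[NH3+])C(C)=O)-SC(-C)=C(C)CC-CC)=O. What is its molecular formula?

[C14H28N2O3S]2+

Heavy atoms from the SMILES: 14 C, 2 N, 3 O, 1 S.
Implicit hydrogens by atom environment:
  5 × C: 3 H each → 15
  5 × C: no H
  3 × C: 2 H each → 6
  3 × O: no H
  2 × N (charge +1): 3 H each → 6
  1 × C: 1 H
  1 × S: no H
  Total hydrogens = 28.
Net charge +2.
Molecular formula: [C14H28N2O3S]2+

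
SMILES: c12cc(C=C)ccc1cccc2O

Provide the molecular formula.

Heavy atoms from the SMILES: 12 C, 1 O.
Implicit hydrogens by atom environment:
  6 × C (aromatic): 1 H each → 6
  4 × C (aromatic): no H
  1 × C: 2 H
  1 × C: 1 H
  1 × O: 1 H
  Total hydrogens = 10.
Molecular formula: C12H10O

C12H10O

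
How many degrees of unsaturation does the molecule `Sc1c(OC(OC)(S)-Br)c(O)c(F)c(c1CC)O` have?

4

Molecular formula from the SMILES: C10H12BrFO4S2.
DoU = (2C + 2 + N − H − X)/2 = (2·10 + 2 + 0 − 12 − 2)/2 = 8/2 = 4.
(Structurally: 1 ring(s) + 3 π bond(s) = 4.)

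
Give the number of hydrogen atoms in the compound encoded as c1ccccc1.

Hydrogens are implicit in SMILES; fill each atom to its normal valence:
  6 × C (aromatic): 1 H each → 6
  Total hydrogens = 6.

6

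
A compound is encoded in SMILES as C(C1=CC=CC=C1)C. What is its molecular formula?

Heavy atoms from the SMILES: 8 C.
Implicit hydrogens by atom environment:
  5 × C (aromatic): 1 H each → 5
  1 × C: 3 H
  1 × C: 2 H
  1 × C (aromatic): no H
  Total hydrogens = 10.
Molecular formula: C8H10

C8H10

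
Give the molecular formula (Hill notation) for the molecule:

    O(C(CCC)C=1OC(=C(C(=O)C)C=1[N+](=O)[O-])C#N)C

C12H14N2O5

Heavy atoms from the SMILES: 12 C, 2 N, 5 O.
Implicit hydrogens by atom environment:
  4 × C (aromatic): no H
  3 × C: 3 H each → 9
  3 × O: no H
  2 × C: 2 H each → 4
  2 × C: no H
  1 × C: 1 H
  1 × N: no H
  1 × N (charge +1): no H
  1 × O (aromatic): no H
  1 × O (charge -1): no H
  Total hydrogens = 14.
Molecular formula: C12H14N2O5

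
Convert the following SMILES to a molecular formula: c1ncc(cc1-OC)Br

C6H6BrNO

Heavy atoms from the SMILES: 1 Br, 6 C, 1 N, 1 O.
Implicit hydrogens by atom environment:
  3 × C (aromatic): 1 H each → 3
  2 × C (aromatic): no H
  1 × Br: no H
  1 × C: 3 H
  1 × N (aromatic): no H
  1 × O: no H
  Total hydrogens = 6.
Molecular formula: C6H6BrNO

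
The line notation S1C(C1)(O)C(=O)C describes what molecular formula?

Heavy atoms from the SMILES: 4 C, 2 O, 1 S.
Implicit hydrogens by atom environment:
  2 × C: no H
  1 × C: 3 H
  1 × C: 2 H
  1 × O: 1 H
  1 × O: no H
  1 × S: no H
  Total hydrogens = 6.
Molecular formula: C4H6O2S

C4H6O2S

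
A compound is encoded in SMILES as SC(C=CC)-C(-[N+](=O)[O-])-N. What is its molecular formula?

C5H10N2O2S

Heavy atoms from the SMILES: 5 C, 2 N, 2 O, 1 S.
Implicit hydrogens by atom environment:
  4 × C: 1 H each → 4
  1 × C: 3 H
  1 × N: 2 H
  1 × N (charge +1): no H
  1 × O: no H
  1 × O (charge -1): no H
  1 × S: 1 H
  Total hydrogens = 10.
Molecular formula: C5H10N2O2S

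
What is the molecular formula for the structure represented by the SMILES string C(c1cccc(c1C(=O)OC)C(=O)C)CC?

Heavy atoms from the SMILES: 13 C, 3 O.
Implicit hydrogens by atom environment:
  3 × C: 3 H each → 9
  3 × C (aromatic): 1 H each → 3
  3 × C (aromatic): no H
  3 × O: no H
  2 × C: 2 H each → 4
  2 × C: no H
  Total hydrogens = 16.
Molecular formula: C13H16O3

C13H16O3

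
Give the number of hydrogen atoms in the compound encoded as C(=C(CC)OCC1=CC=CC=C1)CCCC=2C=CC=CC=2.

24

Hydrogens are implicit in SMILES; fill each atom to its normal valence:
  10 × C (aromatic): 1 H each → 10
  5 × C: 2 H each → 10
  2 × C (aromatic): no H
  1 × C: 3 H
  1 × C: 1 H
  1 × C: no H
  1 × O: no H
  Total hydrogens = 24.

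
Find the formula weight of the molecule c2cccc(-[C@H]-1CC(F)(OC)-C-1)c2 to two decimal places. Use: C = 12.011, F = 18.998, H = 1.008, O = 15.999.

180.22

Molecular formula: C11H13FO.
M = 11×12.011 + 1×18.998 + 13×1.008 + 1×15.999 = 180.22 g/mol.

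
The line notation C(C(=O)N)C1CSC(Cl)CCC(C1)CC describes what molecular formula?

Heavy atoms from the SMILES: 11 C, 1 Cl, 1 N, 1 O, 1 S.
Implicit hydrogens by atom environment:
  6 × C: 2 H each → 12
  3 × C: 1 H each → 3
  1 × C: 3 H
  1 × C: no H
  1 × Cl: no H
  1 × N: 2 H
  1 × O: no H
  1 × S: no H
  Total hydrogens = 20.
Molecular formula: C11H20ClNOS

C11H20ClNOS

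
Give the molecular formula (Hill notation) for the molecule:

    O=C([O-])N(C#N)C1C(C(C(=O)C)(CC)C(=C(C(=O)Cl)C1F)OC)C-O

Heavy atoms from the SMILES: 15 C, 1 Cl, 1 F, 2 N, 6 O.
Implicit hydrogens by atom environment:
  7 × C: no H
  4 × O: no H
  3 × C: 3 H each → 9
  3 × C: 1 H each → 3
  2 × C: 2 H each → 4
  2 × N: no H
  1 × Cl: no H
  1 × F: no H
  1 × O: 1 H
  1 × O (charge -1): no H
  Total hydrogens = 17.
Net charge -1.
Molecular formula: C15H17ClFN2O6-

C15H17ClFN2O6-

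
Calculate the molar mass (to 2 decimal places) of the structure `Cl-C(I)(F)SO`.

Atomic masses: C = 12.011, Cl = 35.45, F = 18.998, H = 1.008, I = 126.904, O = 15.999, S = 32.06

242.43

Molecular formula: CHClFIOS.
M = 1×12.011 + 1×35.45 + 1×18.998 + 1×1.008 + 1×126.904 + 1×15.999 + 1×32.06 = 242.43 g/mol.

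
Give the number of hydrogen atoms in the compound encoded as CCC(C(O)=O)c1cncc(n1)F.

9

Hydrogens are implicit in SMILES; fill each atom to its normal valence:
  2 × C (aromatic): 1 H each → 2
  2 × C (aromatic): no H
  2 × N (aromatic): no H
  1 × C: 3 H
  1 × C: 2 H
  1 × C: 1 H
  1 × C: no H
  1 × F: no H
  1 × O: 1 H
  1 × O: no H
  Total hydrogens = 9.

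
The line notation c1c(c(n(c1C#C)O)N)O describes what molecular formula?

Heavy atoms from the SMILES: 6 C, 2 N, 2 O.
Implicit hydrogens by atom environment:
  3 × C (aromatic): no H
  2 × O: 1 H each → 2
  1 × C (aromatic): 1 H
  1 × C: 1 H
  1 × C: no H
  1 × N: 2 H
  1 × N (aromatic): no H
  Total hydrogens = 6.
Molecular formula: C6H6N2O2

C6H6N2O2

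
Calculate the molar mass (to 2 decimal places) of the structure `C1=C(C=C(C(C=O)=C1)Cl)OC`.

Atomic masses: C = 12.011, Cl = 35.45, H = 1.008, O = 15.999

170.59

Molecular formula: C8H7ClO2.
M = 8×12.011 + 1×35.45 + 7×1.008 + 2×15.999 = 170.59 g/mol.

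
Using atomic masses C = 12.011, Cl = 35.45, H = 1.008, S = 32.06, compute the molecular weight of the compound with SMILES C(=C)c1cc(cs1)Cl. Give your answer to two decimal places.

144.62

Molecular formula: C6H5ClS.
M = 6×12.011 + 1×35.45 + 5×1.008 + 1×32.06 = 144.62 g/mol.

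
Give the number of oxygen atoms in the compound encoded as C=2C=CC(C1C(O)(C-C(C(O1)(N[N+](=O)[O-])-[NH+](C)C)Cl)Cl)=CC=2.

4

The symbol for oxygen appears 4 times in the SMILES.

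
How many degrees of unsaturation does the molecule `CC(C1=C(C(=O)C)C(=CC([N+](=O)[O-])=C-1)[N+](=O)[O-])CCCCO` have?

7

Molecular formula from the SMILES: C14H18N2O6.
DoU = (2C + 2 + N − H − X)/2 = (2·14 + 2 + 2 − 18 − 0)/2 = 14/2 = 7.
(Structurally: 1 ring(s) + 6 π bond(s) = 7.)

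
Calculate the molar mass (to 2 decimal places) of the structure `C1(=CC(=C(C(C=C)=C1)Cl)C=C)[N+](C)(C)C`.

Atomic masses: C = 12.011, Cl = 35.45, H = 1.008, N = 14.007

222.74

Molecular formula: C13H17ClN+.
M = 13×12.011 + 1×35.45 + 17×1.008 + 1×14.007 = 222.74 g/mol.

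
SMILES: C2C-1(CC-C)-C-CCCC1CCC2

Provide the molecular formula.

C13H24

Heavy atoms from the SMILES: 13 C.
Implicit hydrogens by atom environment:
  10 × C: 2 H each → 20
  1 × C: 3 H
  1 × C: 1 H
  1 × C: no H
  Total hydrogens = 24.
Molecular formula: C13H24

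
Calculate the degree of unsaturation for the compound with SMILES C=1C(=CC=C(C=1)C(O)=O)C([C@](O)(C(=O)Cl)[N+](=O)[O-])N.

Molecular formula from the SMILES: C10H9ClN2O6.
DoU = (2C + 2 + N − H − X)/2 = (2·10 + 2 + 2 − 9 − 1)/2 = 14/2 = 7.
(Structurally: 1 ring(s) + 6 π bond(s) = 7.)

7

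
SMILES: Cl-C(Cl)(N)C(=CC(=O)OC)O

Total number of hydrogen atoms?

Hydrogens are implicit in SMILES; fill each atom to its normal valence:
  3 × C: no H
  2 × Cl: no H
  2 × O: no H
  1 × C: 3 H
  1 × C: 1 H
  1 × N: 2 H
  1 × O: 1 H
  Total hydrogens = 7.

7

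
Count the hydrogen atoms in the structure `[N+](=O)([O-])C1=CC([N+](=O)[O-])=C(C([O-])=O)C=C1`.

3

Hydrogens are implicit in SMILES; fill each atom to its normal valence:
  3 × C (aromatic): 1 H each → 3
  3 × C (aromatic): no H
  3 × O: no H
  3 × O (charge -1): no H
  2 × N (charge +1): no H
  1 × C: no H
  Total hydrogens = 3.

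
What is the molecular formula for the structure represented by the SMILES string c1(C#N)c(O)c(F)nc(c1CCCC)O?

C10H11FN2O2

Heavy atoms from the SMILES: 10 C, 1 F, 2 N, 2 O.
Implicit hydrogens by atom environment:
  5 × C (aromatic): no H
  3 × C: 2 H each → 6
  2 × O: 1 H each → 2
  1 × C: 3 H
  1 × C: no H
  1 × F: no H
  1 × N (aromatic): no H
  1 × N: no H
  Total hydrogens = 11.
Molecular formula: C10H11FN2O2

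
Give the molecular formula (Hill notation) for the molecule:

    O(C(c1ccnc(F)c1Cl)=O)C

C7H5ClFNO2

Heavy atoms from the SMILES: 7 C, 1 Cl, 1 F, 1 N, 2 O.
Implicit hydrogens by atom environment:
  3 × C (aromatic): no H
  2 × C (aromatic): 1 H each → 2
  2 × O: no H
  1 × C: 3 H
  1 × C: no H
  1 × Cl: no H
  1 × F: no H
  1 × N (aromatic): no H
  Total hydrogens = 5.
Molecular formula: C7H5ClFNO2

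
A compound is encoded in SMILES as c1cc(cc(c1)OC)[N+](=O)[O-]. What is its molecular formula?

C7H7NO3

Heavy atoms from the SMILES: 7 C, 1 N, 3 O.
Implicit hydrogens by atom environment:
  4 × C (aromatic): 1 H each → 4
  2 × C (aromatic): no H
  2 × O: no H
  1 × C: 3 H
  1 × N (charge +1): no H
  1 × O (charge -1): no H
  Total hydrogens = 7.
Molecular formula: C7H7NO3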